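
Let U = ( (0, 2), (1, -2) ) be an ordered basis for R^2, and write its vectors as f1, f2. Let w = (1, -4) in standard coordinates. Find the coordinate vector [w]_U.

(-1, 1)

[w]_U is the unique c with M c = w, where M has columns f1, f2.
System: 0c_1 + c_2 = 1, 2c_1 - 2c_2 = -4; solving gives c_1 = -1, c_2 = 1.
Check: -f1 + f2 = (1, -4).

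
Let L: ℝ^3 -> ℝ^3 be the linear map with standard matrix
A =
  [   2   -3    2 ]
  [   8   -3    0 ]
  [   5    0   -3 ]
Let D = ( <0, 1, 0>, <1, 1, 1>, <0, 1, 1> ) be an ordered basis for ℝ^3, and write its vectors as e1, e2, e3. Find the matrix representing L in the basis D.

Let P have columns e1, ..., e3. Then [L]_D = P^(-1) A P.
Here det P = -1, so P^(-1) is integer; computing A P first and then P^(-1)(A P) gives [[-3, 3, 0], [-3, 1, -1], [3, 1, -2]].

[[-3, 3, 0], [-3, 1, -1], [3, 1, -2]]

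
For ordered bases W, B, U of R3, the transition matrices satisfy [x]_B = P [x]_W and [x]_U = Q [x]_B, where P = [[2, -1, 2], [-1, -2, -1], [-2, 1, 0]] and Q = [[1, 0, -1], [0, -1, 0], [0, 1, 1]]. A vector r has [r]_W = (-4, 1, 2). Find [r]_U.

First [r]_B = P [r]_W = (-5, 0, 9).
Then [r]_U = Q [r]_B = (-14, 0, 9).

(-14, 0, 9)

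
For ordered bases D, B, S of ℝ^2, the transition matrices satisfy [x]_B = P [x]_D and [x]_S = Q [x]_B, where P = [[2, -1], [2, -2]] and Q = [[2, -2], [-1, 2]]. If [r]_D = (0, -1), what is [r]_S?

Apply P to get B-coordinates (1, 2), then Q to get S-coordinates.
The result is [r]_S = (-2, 3).

(-2, 3)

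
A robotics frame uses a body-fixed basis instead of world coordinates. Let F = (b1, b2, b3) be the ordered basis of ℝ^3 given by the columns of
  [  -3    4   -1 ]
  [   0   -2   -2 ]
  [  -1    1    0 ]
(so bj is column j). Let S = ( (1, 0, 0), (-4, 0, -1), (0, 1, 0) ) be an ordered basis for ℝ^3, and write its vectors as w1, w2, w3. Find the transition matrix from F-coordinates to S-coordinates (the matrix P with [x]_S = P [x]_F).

[[1, 0, -1], [1, -1, 0], [0, -2, -2]]

Column j of P is [bj]_S, since P maps F-coordinates to S-coordinates.
Expressing b1 in S: b1 = w1 + w2 + 0·w3, so column 1 of P is (1, 1, 0).
Doing the same for each bj gives P = [[1, 0, -1], [1, -1, 0], [0, -2, -2]].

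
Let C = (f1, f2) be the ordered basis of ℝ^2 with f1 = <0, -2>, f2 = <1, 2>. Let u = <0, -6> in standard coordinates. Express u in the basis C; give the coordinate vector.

Write u = c_1 f1 + c_2 f2 and solve for the c_i.
System: 0c_1 + c_2 = 0, -2c_1 + 2c_2 = -6; solving gives c_1 = 3, c_2 = 0.
Check: 3f1 + 0·f2 = <0, -6>.

<3, 0>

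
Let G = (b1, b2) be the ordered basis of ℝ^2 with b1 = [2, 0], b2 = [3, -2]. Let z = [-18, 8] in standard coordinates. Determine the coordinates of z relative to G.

Write z = c_1 b1 + c_2 b2 and solve for the c_i.
System: 2c_1 + 3c_2 = -18, 0c_1 - 2c_2 = 8; solving gives c_1 = -3, c_2 = -4.
Check: -3b1 - 4b2 = [-18, 8].

[-3, -4]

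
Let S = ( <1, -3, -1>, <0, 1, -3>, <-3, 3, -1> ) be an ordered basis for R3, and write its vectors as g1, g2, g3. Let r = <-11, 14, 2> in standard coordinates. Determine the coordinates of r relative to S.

[r]_S is the unique c with M c = r, where M has columns g1, ..., g3.
Row-reducing the augmented matrix [M | r] gives c = (-2, -1, 3).
Check: -2g1 - g2 + 3g3 = <-11, 14, 2>.

<-2, -1, 3>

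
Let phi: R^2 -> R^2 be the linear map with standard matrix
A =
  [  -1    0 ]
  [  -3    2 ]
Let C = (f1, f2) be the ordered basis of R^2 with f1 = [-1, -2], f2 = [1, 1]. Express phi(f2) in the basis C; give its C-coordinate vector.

[0, -1]

Compute phi(f2) = A f2 = [-1, -1] in standard coordinates.
Then write this in C-coordinates: solve for y in y_1 f1 + y_2 f2 = [-1, -1].
This gives y = [0, -1], which is column 2 of [phi]_C.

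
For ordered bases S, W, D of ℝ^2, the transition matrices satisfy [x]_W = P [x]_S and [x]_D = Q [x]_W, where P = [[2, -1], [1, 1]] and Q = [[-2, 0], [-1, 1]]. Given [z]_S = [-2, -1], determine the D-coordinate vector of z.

First [z]_W = P [z]_S = [-3, -3].
Then [z]_D = Q [z]_W = [6, 0].

[6, 0]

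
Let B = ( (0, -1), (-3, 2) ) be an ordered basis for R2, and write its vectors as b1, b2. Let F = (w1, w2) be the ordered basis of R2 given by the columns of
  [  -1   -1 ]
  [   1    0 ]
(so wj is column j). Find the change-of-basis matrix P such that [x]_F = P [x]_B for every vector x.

Column j of P is [bj]_F, since P maps B-coordinates to F-coordinates.
Expressing b1 in F: b1 = -w1 + w2, so column 1 of P is (-1, 1).
Doing the same for each bj gives P = [[-1, 2], [1, 1]].

[[-1, 2], [1, 1]]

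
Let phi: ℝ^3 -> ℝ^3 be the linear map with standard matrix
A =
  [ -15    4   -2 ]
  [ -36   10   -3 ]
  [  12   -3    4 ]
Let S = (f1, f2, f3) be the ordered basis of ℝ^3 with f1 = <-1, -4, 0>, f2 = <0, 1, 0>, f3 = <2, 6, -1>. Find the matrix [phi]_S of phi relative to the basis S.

With P the matrix whose columns are f1, ..., f3, [phi]_S = P^(-1) A P.
Column by column: phi(f1) = A f1 = <-1, -4, 0>; its S-coordinates <1, 0, 0> give column 1.
Continuing for each basis vector yields [phi]_S = [[1, 2, 0], [0, 0, 3], [0, 3, -2]].

[[1, 2, 0], [0, 0, 3], [0, 3, -2]]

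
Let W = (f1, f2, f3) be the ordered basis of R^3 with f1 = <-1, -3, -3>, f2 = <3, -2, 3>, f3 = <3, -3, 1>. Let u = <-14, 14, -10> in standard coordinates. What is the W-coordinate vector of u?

<-1, -4, -1>

[u]_W is the unique c with M c = u, where M has columns f1, ..., f3.
Solving this 3x3 system gives c = (-1, -4, -1).
Check: -f1 - 4f2 - f3 = <-14, 14, -10>.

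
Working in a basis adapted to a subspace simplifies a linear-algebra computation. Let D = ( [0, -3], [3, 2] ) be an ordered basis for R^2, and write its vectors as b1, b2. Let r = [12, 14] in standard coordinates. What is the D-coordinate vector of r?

Write r = c_1 b1 + c_2 b2 and solve for the c_i.
System: 0c_1 + 3c_2 = 12, -3c_1 + 2c_2 = 14; solving gives c_1 = -2, c_2 = 4.
Check: -2b1 + 4b2 = [12, 14].

[-2, 4]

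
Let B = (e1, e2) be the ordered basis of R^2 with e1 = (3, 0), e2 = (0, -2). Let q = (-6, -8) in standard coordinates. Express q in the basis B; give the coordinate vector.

Write q = c_1 e1 + c_2 e2 and solve for the c_i.
System: 3c_1 + 0c_2 = -6, 0c_1 - 2c_2 = -8; solving gives c_1 = -2, c_2 = 4.
Check: -2e1 + 4e2 = (-6, -8).

(-2, 4)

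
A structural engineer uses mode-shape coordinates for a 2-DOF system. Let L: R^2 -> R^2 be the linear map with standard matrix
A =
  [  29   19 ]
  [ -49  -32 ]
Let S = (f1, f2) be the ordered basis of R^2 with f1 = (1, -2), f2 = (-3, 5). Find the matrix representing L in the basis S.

With P the matrix whose columns are f1, f2, [L]_S = P^(-1) A P.
Column by column: L(f1) = A f1 = (-9, 15); its S-coordinates (0, 3) give column 1.
Continuing for each basis vector yields [L]_S = [[0, -1], [3, -3]].

[[0, -1], [3, -3]]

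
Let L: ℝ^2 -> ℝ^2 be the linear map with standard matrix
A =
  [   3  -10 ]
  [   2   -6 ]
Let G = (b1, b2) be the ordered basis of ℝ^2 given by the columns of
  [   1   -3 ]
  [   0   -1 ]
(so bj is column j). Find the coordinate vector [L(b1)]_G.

<-3, -2>

Compute L(b1) = A b1 = <3, 2> in standard coordinates.
Then write this in G-coordinates: solve for y in y_1 b1 + y_2 b2 = <3, 2>.
This gives y = <-3, -2>, which is column 1 of [L]_G.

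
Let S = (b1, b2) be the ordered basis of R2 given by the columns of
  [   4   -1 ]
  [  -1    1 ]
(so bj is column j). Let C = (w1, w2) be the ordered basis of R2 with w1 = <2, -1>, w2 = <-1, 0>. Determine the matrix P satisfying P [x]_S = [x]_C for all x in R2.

[[1, -1], [-2, -1]]

Take x = bj: its S-coordinates are the j-th standard unit vector, so P e_j — column j of P — equals [bj]_C.
b1 = w1 - 2w2, giving column 1 = <1, -2>; repeating for each j gives P = [[1, -1], [-2, -1]].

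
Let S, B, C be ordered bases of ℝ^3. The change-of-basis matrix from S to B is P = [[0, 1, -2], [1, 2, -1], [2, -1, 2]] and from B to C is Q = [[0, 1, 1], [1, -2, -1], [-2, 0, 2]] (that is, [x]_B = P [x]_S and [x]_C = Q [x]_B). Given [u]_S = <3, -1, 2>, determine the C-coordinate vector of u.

Composing the changes, [u]_C = Q P [u]_S.
Q P = [[3, 1, 1], [-4, -2, -2], [4, -4, 8]]; applying this to <3, -1, 2> gives <10, -14, 32>.

<10, -14, 32>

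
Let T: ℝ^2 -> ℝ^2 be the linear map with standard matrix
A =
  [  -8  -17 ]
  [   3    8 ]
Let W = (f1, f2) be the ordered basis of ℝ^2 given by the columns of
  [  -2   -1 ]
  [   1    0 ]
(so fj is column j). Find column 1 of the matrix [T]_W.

Compute T(f1) = A f1 = <-1, 2> in standard coordinates.
Then write this in W-coordinates: solve for y in y_1 f1 + y_2 f2 = <-1, 2>.
This gives y = <2, -3>, which is column 1 of [T]_W.

<2, -3>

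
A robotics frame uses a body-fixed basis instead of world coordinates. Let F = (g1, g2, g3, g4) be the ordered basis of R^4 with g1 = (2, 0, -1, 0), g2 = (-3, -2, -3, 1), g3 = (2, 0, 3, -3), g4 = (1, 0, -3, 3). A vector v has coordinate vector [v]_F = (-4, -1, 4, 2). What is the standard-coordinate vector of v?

v = M [v]_F, where M has columns g1, ..., g4.
Carrying out the matrix-vector product, v = (5, 2, 13, -7).

(5, 2, 13, -7)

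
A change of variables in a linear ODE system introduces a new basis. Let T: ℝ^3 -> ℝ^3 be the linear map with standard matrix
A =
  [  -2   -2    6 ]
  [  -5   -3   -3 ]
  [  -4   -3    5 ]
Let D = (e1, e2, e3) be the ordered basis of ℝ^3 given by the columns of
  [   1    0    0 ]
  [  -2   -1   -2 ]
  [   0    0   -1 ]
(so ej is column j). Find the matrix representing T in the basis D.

[[2, 2, -2], [-1, -1, -3], [-2, -3, -1]]

The j-th column of [T]_D is [T(ej)]_D.
T(e1) = A e1 = [2, 1, 2] = 2e1 - e2 - 2e3, so column 1 is [2, -1, -2].
Repeating for e2, e3 and assembling the columns gives [[2, 2, -2], [-1, -1, -3], [-2, -3, -1]].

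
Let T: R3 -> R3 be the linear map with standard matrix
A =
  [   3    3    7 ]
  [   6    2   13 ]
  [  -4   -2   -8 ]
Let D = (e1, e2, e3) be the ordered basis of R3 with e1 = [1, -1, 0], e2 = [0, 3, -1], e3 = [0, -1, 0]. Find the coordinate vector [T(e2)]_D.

[2, -2, -1]

Compute T(e2) = A e2 = [2, -7, 2] in standard coordinates.
Then write this in D-coordinates: solve for y in y_1 e1 + ... + y_3 e3 = [2, -7, 2].
This gives y = [2, -2, -1], which is column 2 of [T]_D.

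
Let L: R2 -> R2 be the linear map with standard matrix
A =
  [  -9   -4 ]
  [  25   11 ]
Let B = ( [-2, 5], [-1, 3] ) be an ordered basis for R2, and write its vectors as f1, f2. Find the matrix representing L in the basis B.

With P the matrix whose columns are f1, f2, [L]_B = P^(-1) A P.
Column by column: L(f1) = A f1 = [-2, 5]; its B-coordinates [1, 0] give column 1.
Continuing for each basis vector yields [L]_B = [[1, 1], [0, 1]].

[[1, 1], [0, 1]]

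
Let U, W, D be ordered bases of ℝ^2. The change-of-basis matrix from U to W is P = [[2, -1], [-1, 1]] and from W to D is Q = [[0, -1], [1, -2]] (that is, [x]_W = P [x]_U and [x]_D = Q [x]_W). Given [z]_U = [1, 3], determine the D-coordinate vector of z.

[-2, -5]

First [z]_W = P [z]_U = [-1, 2].
Then [z]_D = Q [z]_W = [-2, -5].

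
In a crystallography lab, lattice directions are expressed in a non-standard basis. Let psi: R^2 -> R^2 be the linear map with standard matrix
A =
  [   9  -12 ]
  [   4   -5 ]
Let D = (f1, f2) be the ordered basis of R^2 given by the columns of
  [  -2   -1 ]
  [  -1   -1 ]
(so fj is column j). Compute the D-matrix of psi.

Let P have columns f1, f2. Then [psi]_D = P^(-1) A P.
Here det P = 1, so P^(-1) is integer; computing A P first and then P^(-1)(A P) gives [[3, -2], [0, 1]].

[[3, -2], [0, 1]]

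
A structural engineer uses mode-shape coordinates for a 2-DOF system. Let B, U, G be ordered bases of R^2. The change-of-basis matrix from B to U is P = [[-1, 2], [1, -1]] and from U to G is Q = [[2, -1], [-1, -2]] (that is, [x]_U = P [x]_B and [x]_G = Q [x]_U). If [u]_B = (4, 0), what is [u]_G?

(-12, -4)

Composing the changes, [u]_G = Q P [u]_B.
Q P = [[-3, 5], [-1, 0]]; applying this to (4, 0) gives (-12, -4).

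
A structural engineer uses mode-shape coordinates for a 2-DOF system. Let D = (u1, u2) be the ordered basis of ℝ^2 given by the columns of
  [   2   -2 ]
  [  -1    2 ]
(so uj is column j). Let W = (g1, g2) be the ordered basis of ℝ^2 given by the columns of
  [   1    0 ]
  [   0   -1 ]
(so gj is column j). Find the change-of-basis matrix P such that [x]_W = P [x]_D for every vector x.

[[2, -2], [1, -2]]

Let M have columns uj and N have columns gj. Then for every x, N [x]_W = x = M [x]_D, so P = N^(-1) M.
Since det N = -1, N^(-1) has integer entries; multiplying gives P = [[2, -2], [1, -2]].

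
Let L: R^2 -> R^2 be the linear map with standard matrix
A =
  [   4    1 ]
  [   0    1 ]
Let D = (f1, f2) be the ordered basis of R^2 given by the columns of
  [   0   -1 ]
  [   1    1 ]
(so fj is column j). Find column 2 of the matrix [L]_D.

<-2, 3>

Compute L(f2) = A f2 = <-3, 1> in standard coordinates.
Then write this in D-coordinates: solve for y in y_1 f1 + y_2 f2 = <-3, 1>.
This gives y = <-2, 3>, which is column 2 of [L]_D.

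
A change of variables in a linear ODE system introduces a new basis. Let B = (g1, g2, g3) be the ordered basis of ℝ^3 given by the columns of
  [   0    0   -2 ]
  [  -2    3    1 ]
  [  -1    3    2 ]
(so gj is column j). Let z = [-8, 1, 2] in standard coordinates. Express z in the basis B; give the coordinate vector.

We seek scalars with c_1 g1 + ... + c_3 g3 = z; equivalently solve M c = z where the columns of M are g1, ..., g3.
Solving this 3x3 system gives c = (-3, -3, 4).
Check: -3g1 - 3g2 + 4g3 = [-8, 1, 2].

[-3, -3, 4]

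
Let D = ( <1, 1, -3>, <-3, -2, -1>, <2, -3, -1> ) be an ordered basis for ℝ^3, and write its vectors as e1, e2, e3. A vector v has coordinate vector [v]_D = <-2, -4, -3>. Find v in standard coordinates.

<4, 15, 13>

The coordinates say v = -2e1 - 4e2 - 3e3; adding the scaled basis vectors gives <4, 15, 13>.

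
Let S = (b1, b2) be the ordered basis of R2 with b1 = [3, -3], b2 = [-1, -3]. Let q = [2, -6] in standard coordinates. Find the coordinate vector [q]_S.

[1, 1]

We seek scalars with c_1 b1 + c_2 b2 = q; equivalently solve M c = q where the columns of M are b1, b2.
System: 3c_1 - c_2 = 2, -3c_1 - 3c_2 = -6; solving gives c_1 = 1, c_2 = 1.
Check: b1 + b2 = [2, -6].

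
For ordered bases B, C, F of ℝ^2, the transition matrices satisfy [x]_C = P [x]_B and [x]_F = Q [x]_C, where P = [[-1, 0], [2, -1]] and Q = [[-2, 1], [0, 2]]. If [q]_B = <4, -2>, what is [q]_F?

Apply P to get C-coordinates <-4, 10>, then Q to get F-coordinates.
The result is [q]_F = <18, 20>.

<18, 20>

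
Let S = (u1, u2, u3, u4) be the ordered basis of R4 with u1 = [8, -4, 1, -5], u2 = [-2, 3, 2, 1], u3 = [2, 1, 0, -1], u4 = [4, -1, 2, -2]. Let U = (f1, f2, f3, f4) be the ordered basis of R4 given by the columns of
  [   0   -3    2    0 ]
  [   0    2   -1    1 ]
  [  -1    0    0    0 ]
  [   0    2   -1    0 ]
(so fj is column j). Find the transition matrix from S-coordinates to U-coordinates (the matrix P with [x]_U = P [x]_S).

Column j of P is [uj]_U, since P maps S-coordinates to U-coordinates.
Expressing u1 in U: u1 = -f1 - 2f2 + f3 + f4, so column 1 of P is [-1, -2, 1, 1].
Doing the same for each uj gives P = [[-1, -2, 0, -2], [-2, 0, 0, 0], [1, -1, 1, 2], [1, 2, 2, 1]].

[[-1, -2, 0, -2], [-2, 0, 0, 0], [1, -1, 1, 2], [1, 2, 2, 1]]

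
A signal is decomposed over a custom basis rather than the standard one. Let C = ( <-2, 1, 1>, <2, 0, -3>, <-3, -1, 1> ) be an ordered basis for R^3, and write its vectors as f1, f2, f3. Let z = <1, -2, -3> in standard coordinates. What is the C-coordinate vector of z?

<-1, 1, 1>

We seek scalars with c_1 f1 + ... + c_3 f3 = z; equivalently solve M c = z where the columns of M are f1, ..., f3.
Solving this 3x3 system gives c = (-1, 1, 1).
Check: -f1 + f2 + f3 = <1, -2, -3>.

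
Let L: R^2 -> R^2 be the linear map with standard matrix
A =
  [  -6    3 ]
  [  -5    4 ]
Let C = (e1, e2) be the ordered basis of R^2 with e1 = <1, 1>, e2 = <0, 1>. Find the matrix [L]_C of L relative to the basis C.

[[-3, 3], [2, 1]]

With P the matrix whose columns are e1, e2, [L]_C = P^(-1) A P.
Column by column: L(e1) = A e1 = <-3, -1>; its C-coordinates <-3, 2> give column 1.
Continuing for each basis vector yields [L]_C = [[-3, 3], [2, 1]].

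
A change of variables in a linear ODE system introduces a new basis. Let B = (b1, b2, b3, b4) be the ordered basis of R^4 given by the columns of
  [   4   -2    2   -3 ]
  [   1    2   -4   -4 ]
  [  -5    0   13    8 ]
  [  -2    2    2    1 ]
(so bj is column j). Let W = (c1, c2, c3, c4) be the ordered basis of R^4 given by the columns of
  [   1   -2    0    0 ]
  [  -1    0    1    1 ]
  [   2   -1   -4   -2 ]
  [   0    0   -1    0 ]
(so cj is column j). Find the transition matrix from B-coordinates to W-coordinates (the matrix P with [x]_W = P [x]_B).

[[2, -2, 0, 1], [-1, 0, -1, 2], [2, -2, -2, -1], [1, 2, -2, -2]]

Column j of P is [bj]_W, since P maps B-coordinates to W-coordinates.
Expressing b1 in W: b1 = 2c1 - c2 + 2c3 + c4, so column 1 of P is (2, -1, 2, 1).
Doing the same for each bj gives P = [[2, -2, 0, 1], [-1, 0, -1, 2], [2, -2, -2, -1], [1, 2, -2, -2]].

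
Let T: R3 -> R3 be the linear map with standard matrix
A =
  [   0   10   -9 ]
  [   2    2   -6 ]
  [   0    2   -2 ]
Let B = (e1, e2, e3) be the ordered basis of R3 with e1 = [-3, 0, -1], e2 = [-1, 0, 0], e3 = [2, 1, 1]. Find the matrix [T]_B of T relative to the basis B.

[[-2, -2, 0], [-3, 2, -1], [0, -2, 0]]

The j-th column of [T]_B is [T(ej)]_B.
T(e1) = A e1 = [9, 0, 2] = -2e1 - 3e2 + 0·e3, so column 1 is [-2, -3, 0].
Repeating for e2, e3 and assembling the columns gives [[-2, -2, 0], [-3, 2, -1], [0, -2, 0]].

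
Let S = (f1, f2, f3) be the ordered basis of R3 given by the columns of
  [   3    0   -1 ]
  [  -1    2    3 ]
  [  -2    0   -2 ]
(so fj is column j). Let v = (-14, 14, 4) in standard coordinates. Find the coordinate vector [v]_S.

Write v = c_1 f1 + ... + c_3 f3 and solve for the c_i.
Gaussian elimination on [M | v] yields c = (-4, 2, 2).
Check: -4f1 + 2f2 + 2f3 = (-14, 14, 4).

(-4, 2, 2)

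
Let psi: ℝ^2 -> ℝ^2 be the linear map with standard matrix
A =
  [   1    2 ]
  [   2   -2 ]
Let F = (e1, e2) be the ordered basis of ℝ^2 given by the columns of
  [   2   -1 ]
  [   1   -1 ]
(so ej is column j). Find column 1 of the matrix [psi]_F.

Column 1 of [psi]_F is the F-coordinate vector of psi(e1).
In standard coordinates psi(e1) = A e1 = (4, 2).
Converting to F: (4, 2) = 2e1 + 0·e2, so the coordinate vector is (2, 0).

(2, 0)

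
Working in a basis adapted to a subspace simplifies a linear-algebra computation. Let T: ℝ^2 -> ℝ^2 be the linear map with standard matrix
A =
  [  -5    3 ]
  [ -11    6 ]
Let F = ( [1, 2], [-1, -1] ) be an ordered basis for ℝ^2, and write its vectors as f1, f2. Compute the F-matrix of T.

Let P have columns f1, f2. Then [T]_F = P^(-1) A P.
Here det P = 1, so P^(-1) is integer; computing A P first and then P^(-1)(A P) gives [[0, 3], [-1, 1]].

[[0, 3], [-1, 1]]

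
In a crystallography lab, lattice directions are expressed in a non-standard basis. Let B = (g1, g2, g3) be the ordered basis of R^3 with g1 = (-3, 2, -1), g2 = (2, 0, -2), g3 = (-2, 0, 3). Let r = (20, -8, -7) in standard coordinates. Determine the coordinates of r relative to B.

We seek scalars with c_1 g1 + ... + c_3 g3 = r; equivalently solve M c = r where the columns of M are g1, ..., g3.
Row-reducing the augmented matrix [M | r] gives c = (-4, 1, -3).
Check: -4g1 + g2 - 3g3 = (20, -8, -7).

(-4, 1, -3)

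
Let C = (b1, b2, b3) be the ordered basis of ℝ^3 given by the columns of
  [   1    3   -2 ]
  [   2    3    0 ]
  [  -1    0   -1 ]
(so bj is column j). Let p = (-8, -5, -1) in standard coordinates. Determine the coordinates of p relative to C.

(-1, -1, 2)

Write p = c_1 b1 + ... + c_3 b3 and solve for the c_i.
Solving this 3x3 system gives c = (-1, -1, 2).
Check: -b1 - b2 + 2b3 = (-8, -5, -1).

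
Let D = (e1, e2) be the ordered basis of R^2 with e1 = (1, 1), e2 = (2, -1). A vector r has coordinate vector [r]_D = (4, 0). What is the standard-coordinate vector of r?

By definition r = 4e1 + 0·e2.
Summing componentwise gives (4, 4).

(4, 4)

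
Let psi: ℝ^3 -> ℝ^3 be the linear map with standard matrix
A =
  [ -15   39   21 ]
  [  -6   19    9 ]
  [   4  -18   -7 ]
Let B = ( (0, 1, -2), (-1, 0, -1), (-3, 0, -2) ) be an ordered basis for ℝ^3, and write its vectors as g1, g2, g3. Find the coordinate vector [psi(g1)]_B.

Column 1 of [psi]_B is the B-coordinate vector of psi(g1).
In standard coordinates psi(g1) = A g1 = (-3, 1, -4).
Converting to B: (-3, 1, -4) = g1 + 0·g2 + g3, so the coordinate vector is (1, 0, 1).

(1, 0, 1)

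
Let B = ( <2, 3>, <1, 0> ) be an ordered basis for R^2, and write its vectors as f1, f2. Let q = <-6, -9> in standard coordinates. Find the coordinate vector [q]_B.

[q]_B is the unique c with M c = q, where M has columns f1, f2.
System: 2c_1 + c_2 = -6, 3c_1 + 0c_2 = -9; solving gives c_1 = -3, c_2 = 0.
Check: -3f1 + 0·f2 = <-6, -9>.

<-3, 0>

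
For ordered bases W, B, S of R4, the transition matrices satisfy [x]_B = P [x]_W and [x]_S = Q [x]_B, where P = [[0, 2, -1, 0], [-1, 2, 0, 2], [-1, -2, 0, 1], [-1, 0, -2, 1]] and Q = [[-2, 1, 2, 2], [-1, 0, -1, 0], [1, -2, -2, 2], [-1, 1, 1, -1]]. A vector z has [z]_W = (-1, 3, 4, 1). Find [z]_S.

(-15, 2, -20, 9)

First [z]_B = P [z]_W = (2, 9, -4, -6).
Then [z]_S = Q [z]_B = (-15, 2, -20, 9).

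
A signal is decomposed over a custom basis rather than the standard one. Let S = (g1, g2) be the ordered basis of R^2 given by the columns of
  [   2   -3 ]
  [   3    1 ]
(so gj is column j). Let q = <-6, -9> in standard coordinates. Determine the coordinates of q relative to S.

<-3, 0>

[q]_S is the unique c with M c = q, where M has columns g1, g2.
System: 2c_1 - 3c_2 = -6, 3c_1 + c_2 = -9; solving gives c_1 = -3, c_2 = 0.
Check: -3g1 + 0·g2 = <-6, -9>.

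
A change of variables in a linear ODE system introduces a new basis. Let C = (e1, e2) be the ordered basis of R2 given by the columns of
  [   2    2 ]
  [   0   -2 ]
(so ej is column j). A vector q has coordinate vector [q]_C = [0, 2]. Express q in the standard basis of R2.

[4, -4]

By definition q = 0·e1 + 2e2.
Summing componentwise gives [4, -4].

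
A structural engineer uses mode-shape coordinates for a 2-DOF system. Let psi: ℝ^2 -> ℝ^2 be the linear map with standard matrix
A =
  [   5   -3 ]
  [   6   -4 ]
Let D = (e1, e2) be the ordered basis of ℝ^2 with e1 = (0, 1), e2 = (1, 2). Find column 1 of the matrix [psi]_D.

Compute psi(e1) = A e1 = (-3, -4) in standard coordinates.
Then write this in D-coordinates: solve for y in y_1 e1 + y_2 e2 = (-3, -4).
This gives y = (2, -3), which is column 1 of [psi]_D.

(2, -3)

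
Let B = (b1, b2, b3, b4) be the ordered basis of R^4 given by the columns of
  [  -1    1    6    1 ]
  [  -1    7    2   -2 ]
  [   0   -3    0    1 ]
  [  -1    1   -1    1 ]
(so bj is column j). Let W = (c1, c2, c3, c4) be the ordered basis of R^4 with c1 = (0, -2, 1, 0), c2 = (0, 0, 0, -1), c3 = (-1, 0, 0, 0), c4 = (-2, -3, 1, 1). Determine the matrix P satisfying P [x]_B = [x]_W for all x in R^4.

[[-1, -2, 2, 1], [2, -2, -1, -1], [-1, 1, -2, -1], [1, -1, -2, 0]]

Let M have columns bj and N have columns cj. Then for every x, N [x]_W = x = M [x]_B, so P = N^(-1) M.
Since det N = -1, N^(-1) has integer entries; multiplying gives P = [[-1, -2, 2, 1], [2, -2, -1, -1], [-1, 1, -2, -1], [1, -1, -2, 0]].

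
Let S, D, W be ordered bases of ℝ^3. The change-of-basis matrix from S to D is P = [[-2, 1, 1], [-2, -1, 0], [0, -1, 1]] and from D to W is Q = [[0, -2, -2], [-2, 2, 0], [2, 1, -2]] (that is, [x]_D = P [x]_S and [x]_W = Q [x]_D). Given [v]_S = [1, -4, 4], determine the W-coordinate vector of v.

[-20, 8, -18]

First [v]_D = P [v]_S = [-2, 2, 8].
Then [v]_W = Q [v]_D = [-20, 8, -18].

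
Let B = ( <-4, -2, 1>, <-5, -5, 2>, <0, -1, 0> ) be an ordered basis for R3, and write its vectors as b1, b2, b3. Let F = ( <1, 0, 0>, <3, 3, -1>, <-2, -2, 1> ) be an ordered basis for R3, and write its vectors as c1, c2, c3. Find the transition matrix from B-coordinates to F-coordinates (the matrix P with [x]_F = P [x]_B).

Let M have columns bj and N have columns cj. Then for every x, N [x]_F = x = M [x]_B, so P = N^(-1) M.
Since det N = 1, N^(-1) has integer entries; multiplying gives P = [[-2, 0, 1], [0, -1, -1], [1, 1, -1]].

[[-2, 0, 1], [0, -1, -1], [1, 1, -1]]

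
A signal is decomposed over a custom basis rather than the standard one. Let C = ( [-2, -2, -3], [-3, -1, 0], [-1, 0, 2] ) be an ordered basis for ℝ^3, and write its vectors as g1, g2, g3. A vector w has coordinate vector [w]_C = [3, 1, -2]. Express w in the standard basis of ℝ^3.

w = M [w]_C, where M has columns g1, ..., g3.
Carrying out the matrix-vector product, w = [-7, -7, -13].

[-7, -7, -13]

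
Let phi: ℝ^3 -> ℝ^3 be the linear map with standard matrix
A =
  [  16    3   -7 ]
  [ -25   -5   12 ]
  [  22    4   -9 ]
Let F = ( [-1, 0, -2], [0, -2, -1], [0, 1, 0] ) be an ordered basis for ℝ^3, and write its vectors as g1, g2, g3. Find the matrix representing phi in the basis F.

[[2, -1, -3], [0, 1, 2], [1, 0, -1]]

The j-th column of [phi]_F is [phi(gj)]_F.
phi(g1) = A g1 = [-2, 1, -4] = 2g1 + 0·g2 + g3, so column 1 is [2, 0, 1].
Repeating for g2, g3 and assembling the columns gives [[2, -1, -3], [0, 1, 2], [1, 0, -1]].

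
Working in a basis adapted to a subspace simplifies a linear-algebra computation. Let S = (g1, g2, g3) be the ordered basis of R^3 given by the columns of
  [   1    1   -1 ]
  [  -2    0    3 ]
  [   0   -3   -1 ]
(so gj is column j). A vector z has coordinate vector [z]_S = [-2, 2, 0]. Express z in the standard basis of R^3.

The coordinates say z = -2g1 + 2g2 + 0·g3; adding the scaled basis vectors gives [0, 4, -6].

[0, 4, -6]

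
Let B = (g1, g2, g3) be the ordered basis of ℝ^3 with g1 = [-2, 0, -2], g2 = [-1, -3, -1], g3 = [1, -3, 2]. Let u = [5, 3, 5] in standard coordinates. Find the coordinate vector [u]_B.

[-2, -1, 0]

[u]_B is the unique c with M c = u, where M has columns g1, ..., g3.
Row-reducing the augmented matrix [M | u] gives c = (-2, -1, 0).
Check: -2g1 - g2 + 0·g3 = [5, 3, 5].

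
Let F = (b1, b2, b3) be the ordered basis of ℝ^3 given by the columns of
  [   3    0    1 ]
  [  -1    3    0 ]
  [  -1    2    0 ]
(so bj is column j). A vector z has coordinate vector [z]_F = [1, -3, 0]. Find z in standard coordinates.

The coordinates say z = b1 - 3b2 + 0·b3; adding the scaled basis vectors gives [3, -10, -7].

[3, -10, -7]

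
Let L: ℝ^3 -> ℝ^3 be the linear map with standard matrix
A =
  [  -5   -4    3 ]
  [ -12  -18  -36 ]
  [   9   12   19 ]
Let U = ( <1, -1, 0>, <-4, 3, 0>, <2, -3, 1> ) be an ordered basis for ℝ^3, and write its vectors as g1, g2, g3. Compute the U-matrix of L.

[[-3, 0, 3], [-2, -2, 0], [-3, 0, 1]]

With P the matrix whose columns are g1, ..., g3, [L]_U = P^(-1) A P.
Column by column: L(g1) = A g1 = <-1, 6, -3>; its U-coordinates <-3, -2, -3> give column 1.
Continuing for each basis vector yields [L]_U = [[-3, 0, 3], [-2, -2, 0], [-3, 0, 1]].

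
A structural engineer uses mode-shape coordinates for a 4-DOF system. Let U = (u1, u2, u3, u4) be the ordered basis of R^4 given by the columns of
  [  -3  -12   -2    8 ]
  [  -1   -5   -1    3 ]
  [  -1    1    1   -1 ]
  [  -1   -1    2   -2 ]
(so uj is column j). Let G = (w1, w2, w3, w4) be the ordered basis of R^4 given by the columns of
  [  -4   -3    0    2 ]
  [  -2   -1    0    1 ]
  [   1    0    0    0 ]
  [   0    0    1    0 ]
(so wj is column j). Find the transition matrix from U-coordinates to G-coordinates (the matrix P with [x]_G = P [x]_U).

[[-1, 1, 1, -1], [1, 2, 0, -2], [-1, -1, 2, -2], [-2, -1, 1, -1]]

Column j of P is [uj]_G, since P maps U-coordinates to G-coordinates.
Expressing u1 in G: u1 = -w1 + w2 - w3 - 2w4, so column 1 of P is <-1, 1, -1, -2>.
Doing the same for each uj gives P = [[-1, 1, 1, -1], [1, 2, 0, -2], [-1, -1, 2, -2], [-2, -1, 1, -1]].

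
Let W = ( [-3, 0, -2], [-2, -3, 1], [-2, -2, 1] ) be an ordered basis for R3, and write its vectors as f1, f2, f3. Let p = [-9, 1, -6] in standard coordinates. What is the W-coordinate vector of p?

[3, -1, 1]

Write p = c_1 f1 + ... + c_3 f3 and solve for the c_i.
Row-reducing the augmented matrix [M | p] gives c = (3, -1, 1).
Check: 3f1 - f2 + f3 = [-9, 1, -6].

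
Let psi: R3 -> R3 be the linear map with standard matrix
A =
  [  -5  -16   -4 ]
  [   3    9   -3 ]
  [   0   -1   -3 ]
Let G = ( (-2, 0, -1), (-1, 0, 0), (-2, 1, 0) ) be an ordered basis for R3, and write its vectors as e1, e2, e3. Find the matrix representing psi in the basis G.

Let P have columns e1, ..., e3. Then [psi]_G = P^(-1) A P.
Here det P = 1, so P^(-1) is integer; computing A P first and then P^(-1)(A P) gives [[-3, 0, 1], [-2, 1, -2], [-3, -3, 3]].

[[-3, 0, 1], [-2, 1, -2], [-3, -3, 3]]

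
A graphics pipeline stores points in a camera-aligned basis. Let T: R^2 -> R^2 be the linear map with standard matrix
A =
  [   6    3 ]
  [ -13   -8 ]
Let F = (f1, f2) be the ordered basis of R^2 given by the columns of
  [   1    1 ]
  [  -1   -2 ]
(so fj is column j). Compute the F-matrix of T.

The j-th column of [T]_F is [T(fj)]_F.
T(f1) = A f1 = [3, -5] = f1 + 2f2, so column 1 is [1, 2].
Repeating for f2 and assembling the columns gives [[1, 3], [2, -3]].

[[1, 3], [2, -3]]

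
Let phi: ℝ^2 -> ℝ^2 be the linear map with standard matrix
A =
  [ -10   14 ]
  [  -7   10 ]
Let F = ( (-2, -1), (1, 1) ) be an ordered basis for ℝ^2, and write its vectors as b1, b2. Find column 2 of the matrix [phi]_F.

Compute phi(b2) = A b2 = (4, 3) in standard coordinates.
Then write this in F-coordinates: solve for y in y_1 b1 + y_2 b2 = (4, 3).
This gives y = (-1, 2), which is column 2 of [phi]_F.

(-1, 2)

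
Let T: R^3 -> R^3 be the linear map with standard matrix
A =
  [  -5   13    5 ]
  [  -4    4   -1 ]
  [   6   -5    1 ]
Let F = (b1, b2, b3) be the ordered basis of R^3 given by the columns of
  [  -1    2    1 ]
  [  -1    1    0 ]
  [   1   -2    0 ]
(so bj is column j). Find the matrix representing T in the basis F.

[[2, -1, 2], [1, -3, -2], [-3, -2, 1]]

The j-th column of [T]_F is [T(bj)]_F.
T(b1) = A b1 = [-3, -1, 0] = 2b1 + b2 - 3b3, so column 1 is [2, 1, -3].
Repeating for b2, b3 and assembling the columns gives [[2, -1, 2], [1, -3, -2], [-3, -2, 1]].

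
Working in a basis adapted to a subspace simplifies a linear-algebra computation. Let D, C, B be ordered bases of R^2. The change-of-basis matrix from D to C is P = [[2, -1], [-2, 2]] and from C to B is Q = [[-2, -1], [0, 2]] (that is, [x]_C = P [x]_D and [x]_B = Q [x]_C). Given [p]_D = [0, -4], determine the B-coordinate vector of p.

Composing the changes, [p]_B = Q P [p]_D.
Q P = [[-2, 0], [-4, 4]]; applying this to [0, -4] gives [0, -16].

[0, -16]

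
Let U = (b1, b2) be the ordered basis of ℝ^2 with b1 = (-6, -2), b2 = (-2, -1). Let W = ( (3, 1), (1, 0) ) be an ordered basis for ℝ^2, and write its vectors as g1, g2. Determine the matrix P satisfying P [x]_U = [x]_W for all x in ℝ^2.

[[-2, -1], [0, 1]]

Take x = bj: its U-coordinates are the j-th standard unit vector, so P e_j — column j of P — equals [bj]_W.
b1 = -2g1 + 0·g2, giving column 1 = (-2, 0); repeating for each j gives P = [[-2, -1], [0, 1]].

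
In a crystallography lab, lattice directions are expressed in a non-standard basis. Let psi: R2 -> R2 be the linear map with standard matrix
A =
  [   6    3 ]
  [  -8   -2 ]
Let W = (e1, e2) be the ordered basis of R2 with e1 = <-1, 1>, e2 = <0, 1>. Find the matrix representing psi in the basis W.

[[3, -3], [3, 1]]

With P the matrix whose columns are e1, e2, [psi]_W = P^(-1) A P.
Column by column: psi(e1) = A e1 = <-3, 6>; its W-coordinates <3, 3> give column 1.
Continuing for each basis vector yields [psi]_W = [[3, -3], [3, 1]].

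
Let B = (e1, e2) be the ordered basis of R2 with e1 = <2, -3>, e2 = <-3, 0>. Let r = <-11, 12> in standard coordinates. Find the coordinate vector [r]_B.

[r]_B is the unique c with M c = r, where M has columns e1, e2.
System: 2c_1 - 3c_2 = -11, -3c_1 + 0c_2 = 12; solving gives c_1 = -4, c_2 = 1.
Check: -4e1 + e2 = <-11, 12>.

<-4, 1>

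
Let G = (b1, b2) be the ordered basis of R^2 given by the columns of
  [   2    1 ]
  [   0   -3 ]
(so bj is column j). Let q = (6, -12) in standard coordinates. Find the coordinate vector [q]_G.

[q]_G is the unique c with M c = q, where M has columns b1, b2.
System: 2c_1 + c_2 = 6, 0c_1 - 3c_2 = -12; solving gives c_1 = 1, c_2 = 4.
Check: b1 + 4b2 = (6, -12).

(1, 4)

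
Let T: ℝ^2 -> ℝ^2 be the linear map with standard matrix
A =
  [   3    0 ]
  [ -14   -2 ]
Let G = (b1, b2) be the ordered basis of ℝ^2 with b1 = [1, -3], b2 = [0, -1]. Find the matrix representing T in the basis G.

With P the matrix whose columns are b1, b2, [T]_G = P^(-1) A P.
Column by column: T(b1) = A b1 = [3, -8]; its G-coordinates [3, -1] give column 1.
Continuing for each basis vector yields [T]_G = [[3, 0], [-1, -2]].

[[3, 0], [-1, -2]]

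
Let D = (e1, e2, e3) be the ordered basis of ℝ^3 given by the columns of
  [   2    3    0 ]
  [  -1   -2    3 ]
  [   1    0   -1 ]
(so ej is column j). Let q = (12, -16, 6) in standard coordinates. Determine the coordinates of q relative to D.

(3, 2, -3)

We seek scalars with c_1 e1 + ... + c_3 e3 = q; equivalently solve M c = q where the columns of M are e1, ..., e3.
Solving this 3x3 system gives c = (3, 2, -3).
Check: 3e1 + 2e2 - 3e3 = (12, -16, 6).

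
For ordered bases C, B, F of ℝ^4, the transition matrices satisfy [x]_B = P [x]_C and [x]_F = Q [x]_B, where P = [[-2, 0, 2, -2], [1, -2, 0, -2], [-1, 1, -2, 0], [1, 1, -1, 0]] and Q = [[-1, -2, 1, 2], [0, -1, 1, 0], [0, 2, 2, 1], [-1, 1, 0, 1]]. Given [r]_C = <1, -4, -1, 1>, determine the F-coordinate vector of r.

<-15, -10, 6, 11>

Apply P to get B-coordinates <-6, 7, -3, -2>, then Q to get F-coordinates.
The result is [r]_F = <-15, -10, 6, 11>.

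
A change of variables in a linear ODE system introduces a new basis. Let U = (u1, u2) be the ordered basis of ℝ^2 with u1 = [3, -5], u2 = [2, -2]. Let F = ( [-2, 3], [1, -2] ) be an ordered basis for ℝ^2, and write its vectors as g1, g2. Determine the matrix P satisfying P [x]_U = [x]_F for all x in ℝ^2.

[[-1, -2], [1, -2]]

Column j of P is [uj]_F, since P maps U-coordinates to F-coordinates.
Expressing u1 in F: u1 = -g1 + g2, so column 1 of P is [-1, 1].
Doing the same for each uj gives P = [[-1, -2], [1, -2]].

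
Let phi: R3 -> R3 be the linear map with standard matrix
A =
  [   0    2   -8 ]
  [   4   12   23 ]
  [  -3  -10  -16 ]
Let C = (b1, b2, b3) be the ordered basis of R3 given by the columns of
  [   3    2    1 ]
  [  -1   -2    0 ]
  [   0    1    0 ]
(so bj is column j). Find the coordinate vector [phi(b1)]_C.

Compute phi(b1) = A b1 = [-2, 0, 1] in standard coordinates.
Then write this in C-coordinates: solve for y in y_1 b1 + ... + y_3 b3 = [-2, 0, 1].
This gives y = [-2, 1, 2], which is column 1 of [phi]_C.

[-2, 1, 2]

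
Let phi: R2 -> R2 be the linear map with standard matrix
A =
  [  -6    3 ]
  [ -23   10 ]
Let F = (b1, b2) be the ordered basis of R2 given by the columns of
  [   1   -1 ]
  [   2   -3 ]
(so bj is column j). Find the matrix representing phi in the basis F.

[[3, -2], [3, 1]]

With P the matrix whose columns are b1, b2, [phi]_F = P^(-1) A P.
Column by column: phi(b1) = A b1 = [0, -3]; its F-coordinates [3, 3] give column 1.
Continuing for each basis vector yields [phi]_F = [[3, -2], [3, 1]].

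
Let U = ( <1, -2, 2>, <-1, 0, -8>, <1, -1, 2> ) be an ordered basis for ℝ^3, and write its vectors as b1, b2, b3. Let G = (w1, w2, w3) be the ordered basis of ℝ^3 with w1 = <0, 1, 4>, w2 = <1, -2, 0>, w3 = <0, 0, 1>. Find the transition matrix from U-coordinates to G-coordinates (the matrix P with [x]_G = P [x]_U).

[[0, -2, 1], [1, -1, 1], [2, 0, -2]]

Column j of P is [bj]_G, since P maps U-coordinates to G-coordinates.
Expressing b1 in G: b1 = 0·w1 + w2 + 2w3, so column 1 of P is <0, 1, 2>.
Doing the same for each bj gives P = [[0, -2, 1], [1, -1, 1], [2, 0, -2]].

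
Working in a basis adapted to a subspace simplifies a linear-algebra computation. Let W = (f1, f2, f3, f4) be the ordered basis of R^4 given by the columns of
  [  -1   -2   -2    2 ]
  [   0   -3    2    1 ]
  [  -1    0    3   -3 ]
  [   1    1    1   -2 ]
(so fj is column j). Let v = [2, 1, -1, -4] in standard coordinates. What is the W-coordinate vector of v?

We seek scalars with c_1 f1 + ... + c_4 f4 = v; equivalently solve M c = v where the columns of M are f1, ..., f4.
Gaussian elimination on [M | v] yields c = (-2, 1, 1, 2).
Check: -2f1 + f2 + f3 + 2f4 = [2, 1, -1, -4].

[-2, 1, 1, 2]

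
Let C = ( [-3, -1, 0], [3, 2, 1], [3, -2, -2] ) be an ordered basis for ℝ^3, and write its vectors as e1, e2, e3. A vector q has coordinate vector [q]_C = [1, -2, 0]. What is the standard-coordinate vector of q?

[-9, -5, -2]

The coordinates say q = e1 - 2e2 + 0·e3; adding the scaled basis vectors gives [-9, -5, -2].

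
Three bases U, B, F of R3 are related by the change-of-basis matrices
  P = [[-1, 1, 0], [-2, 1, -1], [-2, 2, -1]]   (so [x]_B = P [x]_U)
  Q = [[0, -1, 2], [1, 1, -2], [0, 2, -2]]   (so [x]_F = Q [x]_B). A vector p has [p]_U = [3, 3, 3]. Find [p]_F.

[0, 0, -6]

Apply P to get B-coordinates [0, -6, -3], then Q to get F-coordinates.
The result is [p]_F = [0, 0, -6].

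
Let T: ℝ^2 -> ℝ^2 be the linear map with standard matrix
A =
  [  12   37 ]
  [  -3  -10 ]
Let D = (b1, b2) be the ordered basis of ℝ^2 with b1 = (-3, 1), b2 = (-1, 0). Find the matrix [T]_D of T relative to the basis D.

[[-1, 3], [2, 3]]

With P the matrix whose columns are b1, b2, [T]_D = P^(-1) A P.
Column by column: T(b1) = A b1 = (1, -1); its D-coordinates (-1, 2) give column 1.
Continuing for each basis vector yields [T]_D = [[-1, 3], [2, 3]].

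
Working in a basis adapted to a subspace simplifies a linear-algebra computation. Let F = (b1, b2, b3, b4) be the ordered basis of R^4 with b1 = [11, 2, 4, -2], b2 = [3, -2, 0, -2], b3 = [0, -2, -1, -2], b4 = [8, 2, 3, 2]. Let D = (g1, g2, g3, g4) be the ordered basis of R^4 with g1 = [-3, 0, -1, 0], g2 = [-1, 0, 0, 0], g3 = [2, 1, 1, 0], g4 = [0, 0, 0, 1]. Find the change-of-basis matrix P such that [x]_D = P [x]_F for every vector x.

Let M have columns bj and N have columns gj. Then for every x, N [x]_D = x = M [x]_F, so P = N^(-1) M.
Since det N = 1, N^(-1) has integer entries; multiplying gives P = [[-2, -2, -1, -1], [-1, -1, -1, -1], [2, -2, -2, 2], [-2, -2, -2, 2]].

[[-2, -2, -1, -1], [-1, -1, -1, -1], [2, -2, -2, 2], [-2, -2, -2, 2]]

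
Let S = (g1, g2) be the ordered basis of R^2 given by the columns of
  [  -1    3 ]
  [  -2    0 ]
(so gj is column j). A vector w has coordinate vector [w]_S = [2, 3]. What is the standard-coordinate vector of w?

The coordinates say w = 2g1 + 3g2; adding the scaled basis vectors gives [7, -4].

[7, -4]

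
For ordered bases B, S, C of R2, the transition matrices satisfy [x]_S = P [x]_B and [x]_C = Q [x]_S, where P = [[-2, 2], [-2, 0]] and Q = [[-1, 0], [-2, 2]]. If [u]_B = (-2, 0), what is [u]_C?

First [u]_S = P [u]_B = (4, 4).
Then [u]_C = Q [u]_S = (-4, 0).

(-4, 0)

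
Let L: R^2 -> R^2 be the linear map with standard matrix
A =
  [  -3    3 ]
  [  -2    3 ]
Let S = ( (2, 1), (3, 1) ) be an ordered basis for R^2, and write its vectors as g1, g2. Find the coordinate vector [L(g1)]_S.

Column 1 of [L]_S is the S-coordinate vector of L(g1).
In standard coordinates L(g1) = A g1 = (-3, -1).
Converting to S: (-3, -1) = 0·g1 - g2, so the coordinate vector is (0, -1).

(0, -1)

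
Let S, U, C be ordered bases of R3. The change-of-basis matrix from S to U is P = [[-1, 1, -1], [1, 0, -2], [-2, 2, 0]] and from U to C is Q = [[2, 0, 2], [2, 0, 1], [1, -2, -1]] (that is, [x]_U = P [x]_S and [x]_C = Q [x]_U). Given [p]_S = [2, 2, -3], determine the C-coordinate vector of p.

[6, 6, -13]

Composing the changes, [p]_C = Q P [p]_S.
Q P = [[-6, 6, -2], [-4, 4, -2], [-1, -1, 3]]; applying this to [2, 2, -3] gives [6, 6, -13].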